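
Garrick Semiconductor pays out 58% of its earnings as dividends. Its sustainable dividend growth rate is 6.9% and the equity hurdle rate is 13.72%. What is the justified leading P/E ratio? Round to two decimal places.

8.50

Justified leading P/E = b/(r−g) = 0.58/(0.1372−0.069) = 8.5044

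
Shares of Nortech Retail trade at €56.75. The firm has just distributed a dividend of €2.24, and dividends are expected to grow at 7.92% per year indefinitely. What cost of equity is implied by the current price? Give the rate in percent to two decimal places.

Rearranging the constant-growth DDM: r = D₁/P₀ + g.
D₁ = 2.24 × (1 + 0.0792) = 2.4174.
r = 2.4174 / 56.75 + 0.0792 = 0.04260 + 0.0792 = 0.12180

12.18%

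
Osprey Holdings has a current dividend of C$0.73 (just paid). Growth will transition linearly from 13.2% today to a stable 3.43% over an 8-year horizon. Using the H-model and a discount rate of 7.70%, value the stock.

C$24.36

H-model: P₀ = D₀[(1+g_L) + H(g_S−g_L)]/(r−g_L), with H = 8/2 = 4.
P₀ = 0.73 × [(1+0.0343) + 4×(0.132−0.0343)] / (0.077−0.0343)
   = 0.73 × 1.4251 / 0.0427 = 24.3635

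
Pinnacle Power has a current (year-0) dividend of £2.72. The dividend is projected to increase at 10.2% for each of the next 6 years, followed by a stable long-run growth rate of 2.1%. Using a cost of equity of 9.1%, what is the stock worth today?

Two-stage DDM. Project D₁…D_6 at 0.102, terminal growth 0.021, discount at r = 0.091.
D_1 = 2.9974
D_2 = 3.3032
D_3 = 3.6401
D_4 = 4.0114
D_5 = 4.4206
D_6 = 4.8715
Terminal value at t=6: TV = D_7/(r−g) = 4.9738/(0.091−0.021) = 71.0536
P₀ = 2.9974/(1+0.091)^1 + 3.3032/(1+0.091)^2 + 3.6401/(1+0.091)^3 + 4.0114/(1+0.091)^4 + 4.4206/(1+0.091)^5 + 4.8715/(1+0.091)^6 + 71.0536/(1+0.091)^6 = 59.0402

£59.04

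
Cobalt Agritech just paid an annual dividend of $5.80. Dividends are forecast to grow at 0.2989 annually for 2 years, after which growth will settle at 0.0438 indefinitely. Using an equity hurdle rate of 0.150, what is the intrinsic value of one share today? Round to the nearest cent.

$86.67

Two-stage DDM. Project D₁…D_2 at 0.2989, terminal growth 0.0438, discount at r = 0.15.
D_1 = 7.5336
D_2 = 9.7854
Terminal value at t=2: TV = D_3/(r−g) = 10.2140/(0.15−0.0438) = 96.1772
P₀ = 7.5336/(1+0.15)^1 + 9.7854/(1+0.15)^2 + 96.1772/(1+0.15)^2 = 86.6739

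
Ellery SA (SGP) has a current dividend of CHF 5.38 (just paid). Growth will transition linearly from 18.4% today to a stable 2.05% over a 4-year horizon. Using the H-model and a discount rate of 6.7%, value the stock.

CHF 155.90

H-model: P₀ = D₀[(1+g_L) + H(g_S−g_L)]/(r−g_L), with H = 4/2 = 2.
P₀ = 5.38 × [(1+0.0205) + 2×(0.184−0.0205)] / (0.067−0.0205)
   = 5.38 × 1.3475 / 0.0465 = 155.9043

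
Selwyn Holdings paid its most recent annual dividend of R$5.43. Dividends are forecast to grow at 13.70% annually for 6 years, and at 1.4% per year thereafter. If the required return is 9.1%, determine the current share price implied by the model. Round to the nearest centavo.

Two-stage DDM. Project D₁…D_6 at 0.137, terminal growth 0.014, discount at r = 0.091.
D_1 = 6.1739
D_2 = 7.0197
D_3 = 7.9814
D_4 = 9.0749
D_5 = 10.3182
D_6 = 11.7317
Terminal value at t=6: TV = D_7/(r−g) = 11.8960/(0.091−0.014) = 154.4934
P₀ = 6.1739/(1+0.091)^1 + 7.0197/(1+0.091)^2 + 7.9814/(1+0.091)^3 + 9.0749/(1+0.091)^4 + 10.3182/(1+0.091)^5 + 11.7317/(1+0.091)^6 + 154.4934/(1+0.091)^6 = 129.3542

R$129.35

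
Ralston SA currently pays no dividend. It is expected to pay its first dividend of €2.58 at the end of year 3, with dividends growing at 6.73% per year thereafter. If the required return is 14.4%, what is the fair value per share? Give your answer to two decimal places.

Deferred-dividend DDM. At t=2 the remaining stream is a growing perpetuity with first payment D_3 = 2.58.
V_2 = D_3/(r−g) = 2.58/(0.144−0.0673) = 33.6375
P₀ = V_2/(1+r)^2 = 33.6375/(1+0.144)^2 = 25.7023

€25.70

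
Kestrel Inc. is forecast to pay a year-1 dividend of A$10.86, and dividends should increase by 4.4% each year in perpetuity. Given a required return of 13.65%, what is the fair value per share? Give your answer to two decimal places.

Gordon growth model: P₀ = D₁/(r − g), with D₁ = 10.86 given directly.
P₀ = 10.8600 / (0.1365 − 0.044) = 10.8600 / 0.0925 = 117.4054

A$117.41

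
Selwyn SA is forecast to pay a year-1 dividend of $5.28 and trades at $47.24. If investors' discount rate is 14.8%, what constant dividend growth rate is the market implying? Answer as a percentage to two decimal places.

From P₀ = D₁/(r − g), the implied growth is g = r − D₁/P₀.
g = 0.148 − 5.28/47.24 = 0.148 − 0.11177 = 0.03623

3.62%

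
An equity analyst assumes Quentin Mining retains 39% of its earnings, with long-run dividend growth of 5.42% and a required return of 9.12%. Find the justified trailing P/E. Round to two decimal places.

17.38

Payout ratio b = 1 − 0.39 = 0.61.
Justified trailing P/E = b(1+g)/(r−g) = 0.61×(1+0.0542)/(0.0912−0.0542) = 17.3801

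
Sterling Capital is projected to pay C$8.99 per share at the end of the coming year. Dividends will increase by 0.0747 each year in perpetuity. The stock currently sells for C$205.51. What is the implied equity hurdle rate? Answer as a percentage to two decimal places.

Rearranging the constant-growth DDM: r = D₁/P₀ + g.
r = 8.9900 / 205.51 + 0.0747 = 0.04374 + 0.0747 = 0.11844

11.84%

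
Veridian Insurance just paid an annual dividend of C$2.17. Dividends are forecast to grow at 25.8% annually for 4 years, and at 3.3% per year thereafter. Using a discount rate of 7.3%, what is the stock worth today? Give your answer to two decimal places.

C$119.01

Two-stage DDM. Project D₁…D_4 at 0.258, terminal growth 0.033, discount at r = 0.073.
D_1 = 2.7299
D_2 = 3.4342
D_3 = 4.3202
D_4 = 5.4348
Terminal value at t=4: TV = D_5/(r−g) = 5.6141/(0.073−0.033) = 140.3533
P₀ = 2.7299/(1+0.073)^1 + 3.4342/(1+0.073)^2 + 4.3202/(1+0.073)^3 + 5.4348/(1+0.073)^4 + 140.3533/(1+0.073)^4 = 119.0064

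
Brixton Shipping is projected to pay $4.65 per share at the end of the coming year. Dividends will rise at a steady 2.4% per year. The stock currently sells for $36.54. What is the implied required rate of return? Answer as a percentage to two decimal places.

15.13%

Rearranging the constant-growth DDM: r = D₁/P₀ + g.
r = 4.6500 / 36.54 + 0.024 = 0.12726 + 0.024 = 0.15126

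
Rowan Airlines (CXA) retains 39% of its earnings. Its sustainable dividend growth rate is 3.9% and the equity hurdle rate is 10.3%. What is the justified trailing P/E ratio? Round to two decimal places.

9.90

Payout ratio b = 1 − 0.39 = 0.61.
Justified trailing P/E = b(1+g)/(r−g) = 0.61×(1+0.039)/(0.103−0.039) = 9.9030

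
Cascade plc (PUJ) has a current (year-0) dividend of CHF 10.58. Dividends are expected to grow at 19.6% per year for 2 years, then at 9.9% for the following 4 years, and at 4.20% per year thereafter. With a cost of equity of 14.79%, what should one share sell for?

Three-stage DDM. Project D₁…D_6; terminal Gordon value at t=6 with g = 0.042; discount at r = 0.1479.
D_1 = 12.6537
D_2 = 15.1338
D_3 = 16.6320
D_4 = 18.2786
D_5 = 20.0882
D_6 = 22.0769
TV_6 = 23.0042/(0.1479−0.042) = 217.2254
P₀ = Σ Dₜ/(1+r)ᵗ + TV_6/(1+r)^6 = 158.7090

CHF 158.71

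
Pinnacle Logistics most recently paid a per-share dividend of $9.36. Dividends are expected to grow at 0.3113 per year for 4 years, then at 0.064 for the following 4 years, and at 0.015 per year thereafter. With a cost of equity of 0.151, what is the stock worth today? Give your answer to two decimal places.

$190.38

Three-stage DDM. Project D₁…D_8; terminal Gordon value at t=8 with g = 0.015; discount at r = 0.151.
D_1 = 12.2738
D_2 = 16.0946
D_3 = 21.1048
D_4 = 27.6748
D_5 = 29.4460
D_6 = 31.3305
D_7 = 33.3357
D_8 = 35.4691
TV_8 = 36.0012/(0.151−0.015) = 264.7145
P₀ = Σ Dₜ/(1+r)ᵗ + TV_8/(1+r)^8 = 190.3787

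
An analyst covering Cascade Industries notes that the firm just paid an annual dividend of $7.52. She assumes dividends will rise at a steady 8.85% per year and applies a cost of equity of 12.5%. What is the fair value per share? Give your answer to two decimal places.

$224.26

Gordon growth model: P₀ = D₁/(r − g). D₁ = 7.52 × (1 + 0.0885) = 8.1855.
P₀ = 8.1855 / (0.125 − 0.0885) = 8.1855 / 0.0365 = 224.2608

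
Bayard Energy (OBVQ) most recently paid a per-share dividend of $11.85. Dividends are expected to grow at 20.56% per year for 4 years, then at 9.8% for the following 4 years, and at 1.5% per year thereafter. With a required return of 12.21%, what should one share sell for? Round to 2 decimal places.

$253.95

Three-stage DDM. Project D₁…D_8; terminal Gordon value at t=8 with g = 0.015; discount at r = 0.1221.
D_1 = 14.2864
D_2 = 17.2236
D_3 = 20.7648
D_4 = 25.0341
D_5 = 27.4874
D_6 = 30.1812
D_7 = 33.1389
D_8 = 36.3865
TV_8 = 36.9323/(0.1221−0.015) = 344.8397
P₀ = Σ Dₜ/(1+r)ᵗ + TV_8/(1+r)^8 = 253.9463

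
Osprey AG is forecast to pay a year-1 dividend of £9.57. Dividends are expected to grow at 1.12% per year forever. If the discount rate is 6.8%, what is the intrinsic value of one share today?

Gordon growth model: P₀ = D₁/(r − g), with D₁ = 9.57 given directly.
P₀ = 9.5700 / (0.068 − 0.0112) = 9.5700 / 0.0568 = 168.4859

£168.49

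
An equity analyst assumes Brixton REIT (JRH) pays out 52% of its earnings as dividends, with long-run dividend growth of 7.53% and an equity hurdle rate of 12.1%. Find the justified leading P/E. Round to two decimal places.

Justified leading P/E = b/(r−g) = 0.52/(0.121−0.0753) = 11.3786

11.38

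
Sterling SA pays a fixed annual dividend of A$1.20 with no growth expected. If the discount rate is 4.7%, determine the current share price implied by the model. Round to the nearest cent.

A$25.53

Zero-growth DDM (perpetuity): P₀ = D/r = 1.20 / 0.047 = 25.5319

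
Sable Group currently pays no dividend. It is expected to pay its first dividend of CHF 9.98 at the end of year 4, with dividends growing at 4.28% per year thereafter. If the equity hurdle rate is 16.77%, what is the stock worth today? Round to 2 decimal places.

CHF 50.19

Deferred-dividend DDM. At t=3 the remaining stream is a growing perpetuity with first payment D_4 = 9.98.
V_3 = D_4/(r−g) = 9.98/(0.1677−0.0428) = 79.9039
P₀ = V_3/(1+r)^3 = 79.9039/(1+0.1677)^3 = 50.1850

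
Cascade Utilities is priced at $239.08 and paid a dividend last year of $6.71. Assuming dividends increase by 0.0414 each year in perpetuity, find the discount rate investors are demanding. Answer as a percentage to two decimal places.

Rearranging the constant-growth DDM: r = D₁/P₀ + g.
D₁ = 6.71 × (1 + 0.0414) = 6.9878.
r = 6.9878 / 239.08 + 0.0414 = 0.02923 + 0.0414 = 0.07063

7.06%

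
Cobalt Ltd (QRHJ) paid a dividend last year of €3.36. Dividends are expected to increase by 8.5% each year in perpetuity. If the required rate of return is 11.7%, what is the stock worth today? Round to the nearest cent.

€113.93

Gordon growth model: P₀ = D₁/(r − g). D₁ = 3.36 × (1 + 0.085) = 3.6456.
P₀ = 3.6456 / (0.117 − 0.085) = 3.6456 / 0.032 = 113.9250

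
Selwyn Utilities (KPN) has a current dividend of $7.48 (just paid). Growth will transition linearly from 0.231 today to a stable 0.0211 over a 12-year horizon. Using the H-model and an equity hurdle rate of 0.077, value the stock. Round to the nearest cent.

H-model: P₀ = D₀[(1+g_L) + H(g_S−g_L)]/(r−g_L), with H = 12/2 = 6.
P₀ = 7.48 × [(1+0.0211) + 6×(0.231−0.0211)] / (0.077−0.0211)
   = 7.48 × 2.2805 / 0.0559 = 305.1546

$305.15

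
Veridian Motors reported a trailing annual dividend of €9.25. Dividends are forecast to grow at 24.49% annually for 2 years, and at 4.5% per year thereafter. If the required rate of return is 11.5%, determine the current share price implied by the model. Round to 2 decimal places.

€194.00

Two-stage DDM. Project D₁…D_2 at 0.2449, terminal growth 0.045, discount at r = 0.115.
D_1 = 11.5153
D_2 = 14.3354
Terminal value at t=2: TV = D_3/(r−g) = 14.9805/(0.115−0.045) = 214.0075
P₀ = 11.5153/(1+0.115)^1 + 14.3354/(1+0.115)^2 + 214.0075/(1+0.115)^2 = 193.9974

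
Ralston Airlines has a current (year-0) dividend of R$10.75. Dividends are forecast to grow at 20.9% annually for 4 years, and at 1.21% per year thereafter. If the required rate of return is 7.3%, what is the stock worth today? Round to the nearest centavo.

R$346.42

Two-stage DDM. Project D₁…D_4 at 0.209, terminal growth 0.0121, discount at r = 0.073.
D_1 = 12.9968
D_2 = 15.7131
D_3 = 18.9971
D_4 = 22.9675
Terminal value at t=4: TV = D_5/(r−g) = 23.2454/(0.073−0.0121) = 381.6979
P₀ = 12.9968/(1+0.073)^1 + 15.7131/(1+0.073)^2 + 18.9971/(1+0.073)^3 + 22.9675/(1+0.073)^4 + 381.6979/(1+0.073)^4 = 346.4171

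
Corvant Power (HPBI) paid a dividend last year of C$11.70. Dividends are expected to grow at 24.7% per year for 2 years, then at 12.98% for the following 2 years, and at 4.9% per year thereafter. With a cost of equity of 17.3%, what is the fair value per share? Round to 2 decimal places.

Three-stage DDM. Project D₁…D_4; terminal Gordon value at t=4 with g = 0.049; discount at r = 0.173.
D_1 = 14.5899
D_2 = 18.1936
D_3 = 20.5551
D_4 = 23.2232
TV_4 = 24.3611/(0.173−0.049) = 196.4607
P₀ = Σ Dₜ/(1+r)ᵗ + TV_4/(1+r)^4 = 154.4363

C$154.44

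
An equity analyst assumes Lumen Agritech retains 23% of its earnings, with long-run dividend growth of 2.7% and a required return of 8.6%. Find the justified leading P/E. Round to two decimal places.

13.05

Payout ratio b = 1 − 0.23 = 0.77.
Justified leading P/E = b/(r−g) = 0.77/(0.086−0.027) = 13.0508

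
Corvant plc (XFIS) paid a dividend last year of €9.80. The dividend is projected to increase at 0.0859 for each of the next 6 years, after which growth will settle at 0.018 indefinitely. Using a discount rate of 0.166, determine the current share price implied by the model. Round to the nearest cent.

€90.15

Two-stage DDM. Project D₁…D_6 at 0.0859, terminal growth 0.018, discount at r = 0.166.
D_1 = 10.6418
D_2 = 11.5560
D_3 = 12.5486
D_4 = 13.6265
D_5 = 14.7971
D_6 = 16.0681
Terminal value at t=6: TV = D_7/(r−g) = 16.3573/(0.166−0.018) = 110.5226
P₀ = 10.6418/(1+0.166)^1 + 11.5560/(1+0.166)^2 + 12.5486/(1+0.166)^3 + 13.6265/(1+0.166)^4 + 14.7971/(1+0.166)^5 + 16.0681/(1+0.166)^6 + 110.5226/(1+0.166)^6 = 90.1547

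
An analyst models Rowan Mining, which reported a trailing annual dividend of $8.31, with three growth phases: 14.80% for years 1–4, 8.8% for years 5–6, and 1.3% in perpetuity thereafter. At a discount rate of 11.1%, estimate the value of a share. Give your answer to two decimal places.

Three-stage DDM. Project D₁…D_6; terminal Gordon value at t=6 with g = 0.013; discount at r = 0.111.
D_1 = 9.5399
D_2 = 10.9518
D_3 = 12.5726
D_4 = 14.4334
D_5 = 15.7035
D_6 = 17.0854
TV_6 = 17.3076/(0.111−0.013) = 176.6077
P₀ = Σ Dₜ/(1+r)ᵗ + TV_6/(1+r)^6 = 148.3769

$148.38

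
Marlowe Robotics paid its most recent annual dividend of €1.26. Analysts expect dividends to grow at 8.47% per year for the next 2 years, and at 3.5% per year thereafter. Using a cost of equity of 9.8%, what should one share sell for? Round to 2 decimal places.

Two-stage DDM. Project D₁…D_2 at 0.0847, terminal growth 0.035, discount at r = 0.098.
D_1 = 1.3667
D_2 = 1.4825
Terminal value at t=2: TV = D_3/(r−g) = 1.5344/(0.098−0.035) = 24.3551
P₀ = 1.3667/(1+0.098)^1 + 1.4825/(1+0.098)^2 + 24.3551/(1+0.098)^2 = 22.6760

€22.68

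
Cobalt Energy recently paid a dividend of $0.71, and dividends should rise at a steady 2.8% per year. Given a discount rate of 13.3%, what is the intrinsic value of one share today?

$6.95

Gordon growth model: P₀ = D₁/(r − g). D₁ = 0.71 × (1 + 0.028) = 0.7299.
P₀ = 0.7299 / (0.133 − 0.028) = 0.7299 / 0.105 = 6.9512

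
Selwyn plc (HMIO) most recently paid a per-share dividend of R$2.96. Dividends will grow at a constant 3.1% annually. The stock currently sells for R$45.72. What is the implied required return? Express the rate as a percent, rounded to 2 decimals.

Rearranging the constant-growth DDM: r = D₁/P₀ + g.
D₁ = 2.96 × (1 + 0.031) = 3.0518.
r = 3.0518 / 45.72 + 0.031 = 0.06675 + 0.031 = 0.09775

9.77%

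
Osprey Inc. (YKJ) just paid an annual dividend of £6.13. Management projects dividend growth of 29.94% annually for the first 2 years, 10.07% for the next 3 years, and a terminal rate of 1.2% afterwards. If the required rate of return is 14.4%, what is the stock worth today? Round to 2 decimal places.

Three-stage DDM. Project D₁…D_5; terminal Gordon value at t=5 with g = 0.012; discount at r = 0.144.
D_1 = 7.9653
D_2 = 10.3501
D_3 = 11.3924
D_4 = 12.5396
D_5 = 13.8024
TV_5 = 13.9680/(0.144−0.012) = 105.8180
P₀ = Σ Dₜ/(1+r)ᵗ + TV_5/(1+r)^5 = 90.8500

£90.85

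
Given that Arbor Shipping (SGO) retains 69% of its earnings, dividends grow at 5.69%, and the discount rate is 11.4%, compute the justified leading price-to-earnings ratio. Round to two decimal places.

5.43

Payout ratio b = 1 − 0.69 = 0.31.
Justified leading P/E = b/(r−g) = 0.31/(0.114−0.0569) = 5.4291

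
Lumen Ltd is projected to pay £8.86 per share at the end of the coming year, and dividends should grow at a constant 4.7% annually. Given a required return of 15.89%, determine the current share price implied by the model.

£79.18

Gordon growth model: P₀ = D₁/(r − g), with D₁ = 8.86 given directly.
P₀ = 8.8600 / (0.1589 − 0.047) = 8.8600 / 0.1119 = 79.1778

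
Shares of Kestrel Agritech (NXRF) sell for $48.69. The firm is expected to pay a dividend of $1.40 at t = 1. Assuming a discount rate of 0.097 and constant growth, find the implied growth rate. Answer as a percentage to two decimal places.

From P₀ = D₁/(r − g), the implied growth is g = r − D₁/P₀.
g = 0.097 − 1.40/48.69 = 0.097 − 0.02875 = 0.06825

6.82%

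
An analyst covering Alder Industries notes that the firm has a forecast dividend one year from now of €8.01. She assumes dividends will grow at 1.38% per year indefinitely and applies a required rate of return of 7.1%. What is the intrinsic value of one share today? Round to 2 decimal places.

€140.03

Gordon growth model: P₀ = D₁/(r − g), with D₁ = 8.01 given directly.
P₀ = 8.0100 / (0.071 − 0.0138) = 8.0100 / 0.0572 = 140.0350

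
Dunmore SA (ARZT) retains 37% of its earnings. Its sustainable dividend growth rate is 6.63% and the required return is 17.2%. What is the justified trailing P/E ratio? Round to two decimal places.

Payout ratio b = 1 − 0.37 = 0.63.
Justified trailing P/E = b(1+g)/(r−g) = 0.63×(1+0.0663)/(0.172−0.0663) = 6.3554

6.36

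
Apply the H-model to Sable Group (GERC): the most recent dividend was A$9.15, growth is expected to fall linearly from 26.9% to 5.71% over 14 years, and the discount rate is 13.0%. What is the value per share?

H-model: P₀ = D₀[(1+g_L) + H(g_S−g_L)]/(r−g_L), with H = 14/2 = 7.
P₀ = 9.15 × [(1+0.0571) + 7×(0.269−0.0571)] / (0.13−0.0571)
   = 9.15 × 2.5404 / 0.0729 = 318.8568

A$318.86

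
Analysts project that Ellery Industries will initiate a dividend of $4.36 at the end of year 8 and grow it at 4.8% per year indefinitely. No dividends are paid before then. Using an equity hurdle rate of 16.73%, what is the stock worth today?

Deferred-dividend DDM. At t=7 the remaining stream is a growing perpetuity with first payment D_8 = 4.36.
V_7 = D_8/(r−g) = 4.36/(0.1673−0.048) = 36.5465
P₀ = V_7/(1+r)^7 = 36.5465/(1+0.1673)^7 = 12.3757

$12.38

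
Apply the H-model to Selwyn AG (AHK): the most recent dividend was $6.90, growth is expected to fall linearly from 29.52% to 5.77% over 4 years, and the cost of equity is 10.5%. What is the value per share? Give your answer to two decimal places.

H-model: P₀ = D₀[(1+g_L) + H(g_S−g_L)]/(r−g_L), with H = 4/2 = 2.
P₀ = 6.90 × [(1+0.0577) + 2×(0.2952−0.0577)] / (0.105−0.0577)
   = 6.90 × 1.5327 / 0.0473 = 223.5863

$223.59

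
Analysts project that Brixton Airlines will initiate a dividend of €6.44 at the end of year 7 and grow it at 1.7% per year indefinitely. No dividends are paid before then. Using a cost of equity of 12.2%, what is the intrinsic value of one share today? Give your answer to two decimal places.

Deferred-dividend DDM. At t=6 the remaining stream is a growing perpetuity with first payment D_7 = 6.44.
V_6 = D_7/(r−g) = 6.44/(0.122−0.017) = 61.3333
P₀ = V_6/(1+r)^6 = 61.3333/(1+0.122)^6 = 30.7425

€30.74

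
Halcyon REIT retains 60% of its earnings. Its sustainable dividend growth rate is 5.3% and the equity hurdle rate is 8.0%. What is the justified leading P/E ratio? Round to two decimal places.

14.81

Payout ratio b = 1 − 0.60 = 0.40.
Justified leading P/E = b/(r−g) = 0.40/(0.08−0.053) = 14.8148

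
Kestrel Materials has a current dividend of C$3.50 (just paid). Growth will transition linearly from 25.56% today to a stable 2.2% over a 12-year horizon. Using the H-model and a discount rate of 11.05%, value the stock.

C$95.85

H-model: P₀ = D₀[(1+g_L) + H(g_S−g_L)]/(r−g_L), with H = 12/2 = 6.
P₀ = 3.50 × [(1+0.022) + 6×(0.2556−0.022)] / (0.1105−0.022)
   = 3.50 × 2.4236 / 0.0885 = 95.8486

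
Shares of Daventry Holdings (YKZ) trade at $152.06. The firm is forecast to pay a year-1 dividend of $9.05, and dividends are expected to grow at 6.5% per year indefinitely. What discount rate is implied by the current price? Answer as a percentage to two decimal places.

Rearranging the constant-growth DDM: r = D₁/P₀ + g.
r = 9.0500 / 152.06 + 0.065 = 0.05952 + 0.065 = 0.12452

12.45%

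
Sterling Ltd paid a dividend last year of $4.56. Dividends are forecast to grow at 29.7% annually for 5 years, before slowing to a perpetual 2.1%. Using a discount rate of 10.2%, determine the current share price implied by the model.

$167.97

Two-stage DDM. Project D₁…D_5 at 0.297, terminal growth 0.021, discount at r = 0.102.
D_1 = 5.9143
D_2 = 7.6709
D_3 = 9.9491
D_4 = 12.9040
D_5 = 16.7365
Terminal value at t=5: TV = D_6/(r−g) = 17.0880/(0.102−0.021) = 210.9626
P₀ = 5.9143/(1+0.102)^1 + 7.6709/(1+0.102)^2 + 9.9491/(1+0.102)^3 + 12.9040/(1+0.102)^4 + 16.7365/(1+0.102)^5 + 210.9626/(1+0.102)^5 = 167.9725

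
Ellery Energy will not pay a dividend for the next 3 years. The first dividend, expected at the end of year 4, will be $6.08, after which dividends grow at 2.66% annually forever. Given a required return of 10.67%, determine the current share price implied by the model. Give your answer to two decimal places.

$56.00

Deferred-dividend DDM. At t=3 the remaining stream is a growing perpetuity with first payment D_4 = 6.08.
V_3 = D_4/(r−g) = 6.08/(0.1067−0.0266) = 75.9051
P₀ = V_3/(1+r)^3 = 75.9051/(1+0.1067)^3 = 55.9991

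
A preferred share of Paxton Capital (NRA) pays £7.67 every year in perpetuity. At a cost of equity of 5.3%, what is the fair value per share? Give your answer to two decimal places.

Zero-growth DDM (perpetuity): P₀ = D/r = 7.67 / 0.053 = 144.7170

£144.72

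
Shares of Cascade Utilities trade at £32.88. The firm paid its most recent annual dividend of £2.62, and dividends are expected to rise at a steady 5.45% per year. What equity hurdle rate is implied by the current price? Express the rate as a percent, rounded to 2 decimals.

13.85%

Rearranging the constant-growth DDM: r = D₁/P₀ + g.
D₁ = 2.62 × (1 + 0.0545) = 2.7628.
r = 2.7628 / 32.88 + 0.0545 = 0.08403 + 0.0545 = 0.13853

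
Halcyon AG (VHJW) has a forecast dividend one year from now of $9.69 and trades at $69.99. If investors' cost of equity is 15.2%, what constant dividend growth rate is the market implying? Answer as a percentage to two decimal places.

1.36%

From P₀ = D₁/(r − g), the implied growth is g = r − D₁/P₀.
g = 0.152 − 9.69/69.99 = 0.152 − 0.13845 = 0.01355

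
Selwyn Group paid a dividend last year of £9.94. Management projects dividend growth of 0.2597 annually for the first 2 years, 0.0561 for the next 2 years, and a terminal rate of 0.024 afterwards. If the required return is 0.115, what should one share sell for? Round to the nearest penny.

Three-stage DDM. Project D₁…D_4; terminal Gordon value at t=4 with g = 0.024; discount at r = 0.115.
D_1 = 12.5214
D_2 = 15.7732
D_3 = 16.6581
D_4 = 17.5926
TV_4 = 18.0149/(0.115−0.024) = 197.9654
P₀ = Σ Dₜ/(1+r)ᵗ + TV_4/(1+r)^4 = 175.3993

£175.40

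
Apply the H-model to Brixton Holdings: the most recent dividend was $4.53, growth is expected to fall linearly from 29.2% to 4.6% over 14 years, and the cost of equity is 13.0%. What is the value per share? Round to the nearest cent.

H-model: P₀ = D₀[(1+g_L) + H(g_S−g_L)]/(r−g_L), with H = 14/2 = 7.
P₀ = 4.53 × [(1+0.046) + 7×(0.292−0.046)] / (0.13−0.046)
   = 4.53 × 2.7680 / 0.084 = 149.2743

$149.27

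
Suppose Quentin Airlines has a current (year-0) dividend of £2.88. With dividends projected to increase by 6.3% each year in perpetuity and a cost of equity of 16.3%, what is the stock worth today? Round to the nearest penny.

£30.61

Gordon growth model: P₀ = D₁/(r − g). D₁ = 2.88 × (1 + 0.063) = 3.0614.
P₀ = 3.0614 / (0.163 − 0.063) = 3.0614 / 0.1 = 30.6144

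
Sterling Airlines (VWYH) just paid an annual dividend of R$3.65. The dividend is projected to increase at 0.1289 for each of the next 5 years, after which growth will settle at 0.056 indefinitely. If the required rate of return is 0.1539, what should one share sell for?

R$52.38

Two-stage DDM. Project D₁…D_5 at 0.1289, terminal growth 0.056, discount at r = 0.1539.
D_1 = 4.1205
D_2 = 4.6516
D_3 = 5.2512
D_4 = 5.9281
D_5 = 6.6922
Terminal value at t=5: TV = D_6/(r−g) = 7.0670/(0.1539−0.056) = 72.1857
P₀ = 4.1205/(1+0.1539)^1 + 4.6516/(1+0.1539)^2 + 5.2512/(1+0.1539)^3 + 5.9281/(1+0.1539)^4 + 6.6922/(1+0.1539)^5 + 72.1857/(1+0.1539)^5 = 52.3842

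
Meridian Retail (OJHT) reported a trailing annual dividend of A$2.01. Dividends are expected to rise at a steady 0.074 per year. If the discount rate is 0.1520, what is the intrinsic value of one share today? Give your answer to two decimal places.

A$27.68

Gordon growth model: P₀ = D₁/(r − g). D₁ = 2.01 × (1 + 0.074) = 2.1587.
P₀ = 2.1587 / (0.152 − 0.074) = 2.1587 / 0.078 = 27.6762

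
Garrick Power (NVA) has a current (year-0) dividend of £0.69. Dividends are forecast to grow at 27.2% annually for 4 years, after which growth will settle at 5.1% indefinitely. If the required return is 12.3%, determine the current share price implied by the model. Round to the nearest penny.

£20.38

Two-stage DDM. Project D₁…D_4 at 0.272, terminal growth 0.051, discount at r = 0.123.
D_1 = 0.8777
D_2 = 1.1164
D_3 = 1.4201
D_4 = 1.8063
Terminal value at t=4: TV = D_5/(r−g) = 1.8985/(0.123−0.051) = 26.3674
P₀ = 0.8777/(1+0.123)^1 + 1.1164/(1+0.123)^2 + 1.4201/(1+0.123)^3 + 1.8063/(1+0.123)^4 + 26.3674/(1+0.123)^4 = 20.3839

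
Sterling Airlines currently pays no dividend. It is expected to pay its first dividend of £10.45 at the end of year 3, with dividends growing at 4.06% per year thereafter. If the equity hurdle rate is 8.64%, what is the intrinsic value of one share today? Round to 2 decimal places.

Deferred-dividend DDM. At t=2 the remaining stream is a growing perpetuity with first payment D_3 = 10.45.
V_2 = D_3/(r−g) = 10.45/(0.0864−0.0406) = 228.1659
P₀ = V_2/(1+r)^2 = 228.1659/(1+0.0864)^2 = 193.3176

£193.32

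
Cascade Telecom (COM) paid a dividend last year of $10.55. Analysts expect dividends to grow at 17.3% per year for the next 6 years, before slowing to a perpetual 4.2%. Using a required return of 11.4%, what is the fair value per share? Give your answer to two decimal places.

$284.22

Two-stage DDM. Project D₁…D_6 at 0.173, terminal growth 0.042, discount at r = 0.114.
D_1 = 12.3752
D_2 = 14.5161
D_3 = 17.0273
D_4 = 19.9731
D_5 = 23.4284
D_6 = 27.4815
Terminal value at t=6: TV = D_7/(r−g) = 28.6357/(0.114−0.042) = 397.7185
P₀ = 12.3752/(1+0.114)^1 + 14.5161/(1+0.114)^2 + 17.0273/(1+0.114)^3 + 19.9731/(1+0.114)^4 + 23.4284/(1+0.114)^5 + 27.4815/(1+0.114)^6 + 397.7185/(1+0.114)^6 = 284.2226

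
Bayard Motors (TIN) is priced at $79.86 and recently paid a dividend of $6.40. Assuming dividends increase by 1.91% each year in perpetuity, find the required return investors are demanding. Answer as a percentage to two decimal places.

Rearranging the constant-growth DDM: r = D₁/P₀ + g.
D₁ = 6.40 × (1 + 0.0191) = 6.5222.
r = 6.5222 / 79.86 + 0.0191 = 0.08167 + 0.0191 = 0.10077

10.08%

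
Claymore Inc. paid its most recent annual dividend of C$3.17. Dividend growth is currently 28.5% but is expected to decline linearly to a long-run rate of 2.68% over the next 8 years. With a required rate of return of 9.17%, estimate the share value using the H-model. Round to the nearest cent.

C$100.60

H-model: P₀ = D₀[(1+g_L) + H(g_S−g_L)]/(r−g_L), with H = 8/2 = 4.
P₀ = 3.17 × [(1+0.0268) + 4×(0.285−0.0268)] / (0.0917−0.0268)
   = 3.17 × 2.0596 / 0.0649 = 100.5999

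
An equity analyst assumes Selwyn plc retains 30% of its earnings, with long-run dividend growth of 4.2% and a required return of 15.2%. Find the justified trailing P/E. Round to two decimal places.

Payout ratio b = 1 − 0.30 = 0.70.
Justified trailing P/E = b(1+g)/(r−g) = 0.70×(1+0.042)/(0.152−0.042) = 6.6309

6.63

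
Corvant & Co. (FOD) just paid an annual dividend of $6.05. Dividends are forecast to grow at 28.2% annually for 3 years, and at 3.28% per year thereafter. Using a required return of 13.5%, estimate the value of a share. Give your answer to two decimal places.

$111.37

Two-stage DDM. Project D₁…D_3 at 0.282, terminal growth 0.0328, discount at r = 0.135.
D_1 = 7.7561
D_2 = 9.9433
D_3 = 12.7473
Terminal value at t=3: TV = D_4/(r−g) = 13.1654/(0.135−0.0328) = 128.8204
P₀ = 7.7561/(1+0.135)^1 + 9.9433/(1+0.135)^2 + 12.7473/(1+0.135)^3 + 128.8204/(1+0.135)^3 = 111.3748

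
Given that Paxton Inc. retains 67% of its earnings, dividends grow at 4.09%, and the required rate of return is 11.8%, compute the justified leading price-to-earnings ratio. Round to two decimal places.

4.28

Payout ratio b = 1 − 0.67 = 0.33.
Justified leading P/E = b/(r−g) = 0.33/(0.118−0.0409) = 4.2802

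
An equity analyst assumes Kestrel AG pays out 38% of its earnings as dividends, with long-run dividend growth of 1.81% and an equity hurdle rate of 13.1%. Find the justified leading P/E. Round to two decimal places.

Justified leading P/E = b/(r−g) = 0.38/(0.131−0.0181) = 3.3658

3.37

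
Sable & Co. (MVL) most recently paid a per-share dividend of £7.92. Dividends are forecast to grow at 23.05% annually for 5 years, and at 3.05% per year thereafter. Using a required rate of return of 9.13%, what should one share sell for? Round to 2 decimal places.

Two-stage DDM. Project D₁…D_5 at 0.2305, terminal growth 0.0305, discount at r = 0.0913.
D_1 = 9.7456
D_2 = 11.9919
D_3 = 14.7560
D_4 = 18.1573
D_5 = 22.3426
Terminal value at t=5: TV = D_6/(r−g) = 23.0240/(0.0913−0.0305) = 378.6846
P₀ = 9.7456/(1+0.0913)^1 + 11.9919/(1+0.0913)^2 + 14.7560/(1+0.0913)^3 + 18.1573/(1+0.0913)^4 + 22.3426/(1+0.0913)^5 + 378.6846/(1+0.0913)^5 = 302.2466

£302.25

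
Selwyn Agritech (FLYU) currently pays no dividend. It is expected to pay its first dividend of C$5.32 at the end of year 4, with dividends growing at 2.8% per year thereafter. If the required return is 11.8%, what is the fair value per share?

C$42.30

Deferred-dividend DDM. At t=3 the remaining stream is a growing perpetuity with first payment D_4 = 5.32.
V_3 = D_4/(r−g) = 5.32/(0.118−0.028) = 59.1111
P₀ = V_3/(1+r)^3 = 59.1111/(1+0.118)^3 = 42.3003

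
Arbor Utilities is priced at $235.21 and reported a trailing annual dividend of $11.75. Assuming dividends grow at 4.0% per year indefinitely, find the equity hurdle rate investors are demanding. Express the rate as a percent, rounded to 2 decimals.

Rearranging the constant-growth DDM: r = D₁/P₀ + g.
D₁ = 11.75 × (1 + 0.04) = 12.2200.
r = 12.2200 / 235.21 + 0.04 = 0.05195 + 0.04 = 0.09195

9.20%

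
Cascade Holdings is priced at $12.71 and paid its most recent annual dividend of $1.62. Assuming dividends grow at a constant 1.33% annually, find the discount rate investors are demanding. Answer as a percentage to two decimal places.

14.25%

Rearranging the constant-growth DDM: r = D₁/P₀ + g.
D₁ = 1.62 × (1 + 0.0133) = 1.6415.
r = 1.6415 / 12.71 + 0.0133 = 0.12915 + 0.0133 = 0.14245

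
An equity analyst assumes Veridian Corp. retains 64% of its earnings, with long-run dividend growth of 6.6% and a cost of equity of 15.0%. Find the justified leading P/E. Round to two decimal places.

Payout ratio b = 1 − 0.64 = 0.36.
Justified leading P/E = b/(r−g) = 0.36/(0.15−0.066) = 4.2857

4.29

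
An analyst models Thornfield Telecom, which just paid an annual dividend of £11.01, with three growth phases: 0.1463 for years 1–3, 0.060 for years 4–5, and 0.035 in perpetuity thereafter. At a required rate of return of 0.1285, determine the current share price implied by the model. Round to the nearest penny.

Three-stage DDM. Project D₁…D_5; terminal Gordon value at t=5 with g = 0.035; discount at r = 0.1285.
D_1 = 12.6208
D_2 = 14.4672
D_3 = 16.5837
D_4 = 17.5788
D_5 = 18.6335
TV_5 = 19.2856/(0.1285−0.035) = 206.2636
P₀ = Σ Dₜ/(1+r)ᵗ + TV_5/(1+r)^5 = 167.8003

£167.80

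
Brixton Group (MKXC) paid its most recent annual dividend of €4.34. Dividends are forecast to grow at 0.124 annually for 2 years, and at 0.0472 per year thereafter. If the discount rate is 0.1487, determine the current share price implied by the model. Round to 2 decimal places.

Two-stage DDM. Project D₁…D_2 at 0.124, terminal growth 0.0472, discount at r = 0.1487.
D_1 = 4.8782
D_2 = 5.4831
Terminal value at t=2: TV = D_3/(r−g) = 5.7419/(0.1487−0.0472) = 56.5700
P₀ = 4.8782/(1+0.1487)^1 + 5.4831/(1+0.1487)^2 + 56.5700/(1+0.1487)^2 = 51.2739

€51.27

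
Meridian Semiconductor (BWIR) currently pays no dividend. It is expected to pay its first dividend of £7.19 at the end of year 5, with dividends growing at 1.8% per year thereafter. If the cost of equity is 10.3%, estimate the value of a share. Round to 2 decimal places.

Deferred-dividend DDM. At t=4 the remaining stream is a growing perpetuity with first payment D_5 = 7.19.
V_4 = D_5/(r−g) = 7.19/(0.103−0.018) = 84.5882
P₀ = V_4/(1+r)^4 = 84.5882/(1+0.103)^4 = 57.1489

£57.15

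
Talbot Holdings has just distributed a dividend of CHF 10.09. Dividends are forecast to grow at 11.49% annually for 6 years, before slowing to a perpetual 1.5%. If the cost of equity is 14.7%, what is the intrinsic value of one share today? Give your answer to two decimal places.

Two-stage DDM. Project D₁…D_6 at 0.1149, terminal growth 0.015, discount at r = 0.147.
D_1 = 11.2493
D_2 = 12.5419
D_3 = 13.9830
D_4 = 15.5896
D_5 = 17.3808
D_6 = 19.3779
Terminal value at t=6: TV = D_7/(r−g) = 19.6686/(0.147−0.015) = 149.0043
P₀ = 11.2493/(1+0.147)^1 + 12.5419/(1+0.147)^2 + 13.9830/(1+0.147)^3 + 15.5896/(1+0.147)^4 + 17.3808/(1+0.147)^5 + 19.3779/(1+0.147)^6 + 149.0043/(1+0.147)^6 = 120.3152

CHF 120.32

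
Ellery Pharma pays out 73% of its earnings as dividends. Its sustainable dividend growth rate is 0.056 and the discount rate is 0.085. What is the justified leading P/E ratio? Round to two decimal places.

Justified leading P/E = b/(r−g) = 0.73/(0.085−0.056) = 25.1724

25.17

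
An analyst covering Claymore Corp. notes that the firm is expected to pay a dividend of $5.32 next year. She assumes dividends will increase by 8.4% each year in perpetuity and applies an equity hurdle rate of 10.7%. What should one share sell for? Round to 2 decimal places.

$231.30

Gordon growth model: P₀ = D₁/(r − g), with D₁ = 5.32 given directly.
P₀ = 5.3200 / (0.107 − 0.084) = 5.3200 / 0.023 = 231.3043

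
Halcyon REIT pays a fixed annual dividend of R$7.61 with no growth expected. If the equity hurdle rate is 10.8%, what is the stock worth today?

R$70.46

Zero-growth DDM (perpetuity): P₀ = D/r = 7.61 / 0.108 = 70.4630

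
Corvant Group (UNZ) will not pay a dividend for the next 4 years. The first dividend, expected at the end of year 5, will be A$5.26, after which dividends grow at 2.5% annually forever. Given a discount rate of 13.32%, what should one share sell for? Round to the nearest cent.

A$29.48

Deferred-dividend DDM. At t=4 the remaining stream is a growing perpetuity with first payment D_5 = 5.26.
V_4 = D_5/(r−g) = 5.26/(0.1332−0.025) = 48.6137
P₀ = V_4/(1+r)^4 = 48.6137/(1+0.1332)^4 = 29.4803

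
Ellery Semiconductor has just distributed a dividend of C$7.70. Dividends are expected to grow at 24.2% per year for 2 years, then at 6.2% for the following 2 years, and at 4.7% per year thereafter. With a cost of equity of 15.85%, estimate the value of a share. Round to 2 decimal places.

Three-stage DDM. Project D₁…D_4; terminal Gordon value at t=4 with g = 0.047; discount at r = 0.1585.
D_1 = 9.5634
D_2 = 11.8777
D_3 = 12.6142
D_4 = 13.3962
TV_4 = 14.0259/(0.1585−0.047) = 125.7925
P₀ = Σ Dₜ/(1+r)ᵗ + TV_4/(1+r)^4 = 102.4894

C$102.49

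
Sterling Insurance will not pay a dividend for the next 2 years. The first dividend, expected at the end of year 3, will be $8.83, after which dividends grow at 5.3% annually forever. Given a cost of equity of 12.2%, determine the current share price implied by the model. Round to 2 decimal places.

$101.65

Deferred-dividend DDM. At t=2 the remaining stream is a growing perpetuity with first payment D_3 = 8.83.
V_2 = D_3/(r−g) = 8.83/(0.122−0.053) = 127.9710
P₀ = V_2/(1+r)^2 = 127.9710/(1+0.122)^2 = 101.6543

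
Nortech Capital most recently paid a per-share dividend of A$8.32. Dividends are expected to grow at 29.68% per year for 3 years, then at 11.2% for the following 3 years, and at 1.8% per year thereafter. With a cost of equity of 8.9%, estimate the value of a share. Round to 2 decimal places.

A$294.19

Three-stage DDM. Project D₁…D_6; terminal Gordon value at t=6 with g = 0.018; discount at r = 0.089.
D_1 = 10.7894
D_2 = 13.9917
D_3 = 18.1444
D_4 = 20.1766
D_5 = 22.4363
D_6 = 24.9492
TV_6 = 25.3983/(0.089−0.018) = 357.7224
P₀ = Σ Dₜ/(1+r)ᵗ + TV_6/(1+r)^6 = 294.1851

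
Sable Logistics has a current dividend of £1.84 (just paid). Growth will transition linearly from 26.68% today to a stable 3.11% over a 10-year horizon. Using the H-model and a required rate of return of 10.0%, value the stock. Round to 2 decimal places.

H-model: P₀ = D₀[(1+g_L) + H(g_S−g_L)]/(r−g_L), with H = 10/2 = 5.
P₀ = 1.84 × [(1+0.0311) + 5×(0.2668−0.0311)] / (0.1−0.0311)
   = 1.84 × 2.2096 / 0.0689 = 59.0082

£59.01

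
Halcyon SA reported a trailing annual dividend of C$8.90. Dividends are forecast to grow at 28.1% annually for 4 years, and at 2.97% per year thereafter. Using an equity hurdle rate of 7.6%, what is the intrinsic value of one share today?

C$453.73

Two-stage DDM. Project D₁…D_4 at 0.281, terminal growth 0.0297, discount at r = 0.076.
D_1 = 11.4009
D_2 = 14.6046
D_3 = 18.7084
D_4 = 23.9655
Terminal value at t=4: TV = D_5/(r−g) = 24.6773/(0.076−0.0297) = 532.9865
P₀ = 11.4009/(1+0.076)^1 + 14.6046/(1+0.076)^2 + 18.7084/(1+0.076)^3 + 23.9655/(1+0.076)^4 + 532.9865/(1+0.076)^4 = 453.7253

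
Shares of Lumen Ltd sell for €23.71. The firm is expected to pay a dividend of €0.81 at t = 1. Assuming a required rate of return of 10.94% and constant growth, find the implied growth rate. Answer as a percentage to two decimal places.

7.52%

From P₀ = D₁/(r − g), the implied growth is g = r − D₁/P₀.
g = 0.1094 − 0.81/23.71 = 0.1094 − 0.03416 = 0.07524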